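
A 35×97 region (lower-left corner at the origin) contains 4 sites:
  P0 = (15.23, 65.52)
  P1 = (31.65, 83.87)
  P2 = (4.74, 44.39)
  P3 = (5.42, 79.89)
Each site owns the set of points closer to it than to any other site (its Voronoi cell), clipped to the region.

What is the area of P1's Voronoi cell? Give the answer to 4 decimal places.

1. box [0,35]×[0,97]: [(0, 0) (35, 0) (35, 97) (0, 97)]
2. ⊥bis P1·P0 via (23.44,74.695): [(0, 95.6696) (35, 64.3508) (35, 97) (0, 97)]  |A|=594.6413
3. ⊥bis P1·P2 via (18.195,64.13): [(0, 95.6696) (35, 64.3508) (35, 97) (0, 97)]  |A|=594.6413
4. ⊥bis P1·P3 via (18.535,81.88): [(19.0259, 78.6449) (35, 64.3508) (35, 97) (16.2408, 97)]  |A|=432.9349
5. canonical 4-gon: [(19.0259, 78.6449) (35, 64.3508) (35, 97) (16.2408, 97)]
6. shoelace: 432.9349

Area of P1's cell: 432.9349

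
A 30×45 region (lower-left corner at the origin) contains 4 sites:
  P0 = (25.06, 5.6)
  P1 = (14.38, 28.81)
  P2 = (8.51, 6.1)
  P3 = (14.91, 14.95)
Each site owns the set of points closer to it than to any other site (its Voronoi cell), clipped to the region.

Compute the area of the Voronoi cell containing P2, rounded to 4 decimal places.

Area of P2's cell: 216.4289

1. box [0,30]×[0,45]: [(0, 0) (30, 0) (30, 45) (0, 45)]
2. ⊥bis P2·P0 via (16.785,5.85): [(0, 0) (16.6083, 0) (17.9678, 45) (0, 45)]  |A|=777.961
3. ⊥bis P2·P1 via (11.445,17.455): [(0, 20.4133) (0, 0) (16.6083, 0) (17.0915, 15.9955)]  |A|=307.2756
4. ⊥bis P2·P3 via (11.71,10.525): [(0, 18.9932) (0, 0) (16.6083, 0) (16.8147, 6.8335)]  |A|=216.4289
5. canonical 4-gon: [(0, 18.9932) (0, 0) (16.6083, 0) (16.8147, 6.8335)]
6. shoelace: 216.4289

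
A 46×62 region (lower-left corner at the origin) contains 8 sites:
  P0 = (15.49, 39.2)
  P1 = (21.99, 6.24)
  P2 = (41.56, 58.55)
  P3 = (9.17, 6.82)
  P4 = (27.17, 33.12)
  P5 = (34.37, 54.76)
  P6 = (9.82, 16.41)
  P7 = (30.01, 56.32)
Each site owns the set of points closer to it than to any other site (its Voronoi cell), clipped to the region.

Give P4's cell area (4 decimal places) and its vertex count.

Area of P4's cell: 624.3046 (6 vertices)

1. box [0,46]×[0,62]: [(0, 0) (46, 0) (46, 62) (0, 62)]
2. ⊥bis P4·P0 via (21.33,36.16): [(2.507, 0) (46, 0) (46, 62) (34.781, 62)]  |A|=1696.0737
3. ⊥bis P4·P1 via (24.58,19.68): [(13.8298, 21.7517) (46, 15.5522) (46, 62) (34.781, 62)]  |A|=972.8923
4. ⊥bis P4·P2 via (34.365,45.835): [(28.1863, 49.3313) (13.8298, 21.7517) (46, 15.5522) (46, 39.2511)]  |A|=699.2065
5. ⊥bis P4·P3 via (18.17,19.97): [(28.1863, 49.3313) (14.2861, 22.6282) (16.2476, 21.2857) (46, 15.5522) (46, 39.2511)]  |A|=698.0405
6. ⊥bis P4·P5 via (30.77,43.94): [(26.1756, 45.4686) (14.2861, 22.6282) (16.2476, 21.2857) (46, 15.5522) (46, 38.8727)]  |A|=649.751
7. ⊥bis P4·P6 via (18.495,24.765): [(26.1756, 45.4686) (16.4848, 26.8522) (23.1218, 19.961) (46, 15.5522) (46, 38.8727)]  |A|=624.8429
8. ⊥bis P4·P7 via (28.59,44.72): [(28.33, 44.7518) (25.9539, 45.0427) (16.4848, 26.8522) (23.1218, 19.961) (46, 15.5522) (46, 38.8727)]  |A|=624.3046
9. canonical 6-gon: [(28.33, 44.7518) (25.9539, 45.0427) (16.4848, 26.8522) (23.1218, 19.961) (46, 15.5522) (46, 38.8727)]
10. shoelace: 624.3046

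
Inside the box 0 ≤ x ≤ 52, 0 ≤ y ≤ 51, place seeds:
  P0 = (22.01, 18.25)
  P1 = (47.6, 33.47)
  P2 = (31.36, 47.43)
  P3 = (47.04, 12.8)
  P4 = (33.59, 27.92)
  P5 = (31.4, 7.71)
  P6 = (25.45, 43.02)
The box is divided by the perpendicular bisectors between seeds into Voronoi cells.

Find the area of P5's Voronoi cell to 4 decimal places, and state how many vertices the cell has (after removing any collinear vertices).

Area of P5's cell: 311.1893 (4 vertices)

1. box [0,52]×[0,51]: [(0, 0) (52, 0) (52, 51) (0, 51)]
2. ⊥bis P5·P0 via (26.705,12.98): [(12.1353, 0) (52, 0) (52, 35.5151)]  |A|=707.899
3. ⊥bis P5·P1 via (39.5,20.59): [(37.0069, 22.1579) (12.1353, 0) (52, 0) (52, 12.729)]  |A|=537.0816
4. ⊥bis P5·P2 via (31.38,27.57): [(37.0069, 22.1579) (12.1353, 0) (52, 0) (52, 12.729)]  |A|=537.0816
5. ⊥bis P5·P3 via (39.22,10.255): [(35.7195, 21.0109) (12.1353, 0) (42.5575, 0)]  |A|=319.5989
6. ⊥bis P5·P4 via (32.495,17.815): [(36.9155, 17.336) (32.1715, 17.8501) (12.1353, 0) (42.5575, 0)]  |A|=311.1893
7. ⊥bis P5·P6 via (28.425,25.365): [(36.9155, 17.336) (32.1715, 17.8501) (12.1353, 0) (42.5575, 0)]  |A|=311.1893
8. canonical 4-gon: [(36.9155, 17.336) (32.1715, 17.8501) (12.1353, 0) (42.5575, 0)]
9. shoelace: 311.1893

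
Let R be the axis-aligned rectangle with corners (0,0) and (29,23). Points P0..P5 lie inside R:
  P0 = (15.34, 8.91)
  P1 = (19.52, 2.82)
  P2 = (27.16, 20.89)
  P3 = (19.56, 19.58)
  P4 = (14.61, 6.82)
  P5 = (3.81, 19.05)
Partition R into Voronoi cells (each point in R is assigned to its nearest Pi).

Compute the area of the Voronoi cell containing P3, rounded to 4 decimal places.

Area of P3's cell: 108.4000

1. box [0,29]×[0,23]: [(0, 0) (29, 0) (29, 23) (0, 23)]
2. ⊥bis P3·P0 via (17.45,14.245): [(0, 21.1465) (29, 9.677) (29, 23) (0, 23)]  |A|=220.0599
3. ⊥bis P3·P1 via (19.54,11.2): [(0, 21.1465) (25.1831, 11.1865) (29, 11.1774) (29, 23) (0, 23)]  |A|=217.1963
4. ⊥bis P3·P2 via (23.36,20.235): [(0, 21.1465) (24.9004, 11.2984) (22.8834, 23) (0, 23)]  |A|=156.9631
5. ⊥bis P3·P4 via (17.085,13.2): [(0, 21.1465) (24.9004, 11.2984) (22.8834, 23) (0, 23)]  |A|=156.9631
6. ⊥bis P3·P5 via (11.685,19.315): [(11.7801, 16.4874) (24.9004, 11.2984) (22.8834, 23) (11.561, 23)]  |A|=108.4
7. canonical 4-gon: [(11.7801, 16.4874) (24.9004, 11.2984) (22.8834, 23) (11.561, 23)]
8. shoelace: 108.4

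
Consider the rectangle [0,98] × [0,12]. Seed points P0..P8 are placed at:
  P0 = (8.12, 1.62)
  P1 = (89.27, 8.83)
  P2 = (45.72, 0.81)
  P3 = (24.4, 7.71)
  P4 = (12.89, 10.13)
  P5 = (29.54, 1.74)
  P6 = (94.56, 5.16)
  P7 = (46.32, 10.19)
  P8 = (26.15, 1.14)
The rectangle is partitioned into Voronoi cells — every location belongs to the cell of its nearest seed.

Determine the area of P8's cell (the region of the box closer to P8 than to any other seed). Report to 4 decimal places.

Area of P8's cell: 38.5021

1. box [0,98]×[0,12]: [(0, 0) (98, 0) (98, 12) (0, 12)]
2. ⊥bis P8·P0 via (17.135,1.38): [(17.0983, 0) (98, 0) (98, 12) (17.4177, 12)]  |A|=968.9041
3. ⊥bis P8·P1 via (57.71,4.985): [(17.0983, 0) (58.3173, 0) (56.8554, 12) (17.4177, 12)]  |A|=483.9402
4. ⊥bis P8·P2 via (35.935,0.975): [(17.0983, 0) (35.9186, 0) (36.1209, 12) (17.4177, 12)]  |A|=225.1409
5. ⊥bis P8·P3 via (25.275,4.425): [(17.1585, 2.2631) (17.0983, 0) (35.9186, 0) (36.0415, 7.2928)]  |A|=89.8416
6. ⊥bis P8·P4 via (19.52,5.635): [(17.2505, 2.2876) (17.1554, 2.1473) (17.0983, 0) (35.9186, 0) (36.0415, 7.2928)]  |A|=89.8363
7. ⊥bis P8·P5 via (27.845,1.44): [(27.2248, 4.9443) (17.2505, 2.2876) (17.1554, 2.1473) (17.0983, 0) (28.0999, 0)]  |A|=38.5021
8. ⊥bis P8·P6 via (60.355,3.15): [(27.2248, 4.9443) (17.2505, 2.2876) (17.1554, 2.1473) (17.0983, 0) (28.0999, 0)]  |A|=38.5021
9. ⊥bis P8·P7 via (36.235,5.665): [(27.2248, 4.9443) (17.2505, 2.2876) (17.1554, 2.1473) (17.0983, 0) (28.0999, 0)]  |A|=38.5021
10. canonical 5-gon: [(27.2248, 4.9443) (17.2505, 2.2876) (17.1554, 2.1473) (17.0983, 0) (28.0999, 0)]
11. shoelace: 38.5021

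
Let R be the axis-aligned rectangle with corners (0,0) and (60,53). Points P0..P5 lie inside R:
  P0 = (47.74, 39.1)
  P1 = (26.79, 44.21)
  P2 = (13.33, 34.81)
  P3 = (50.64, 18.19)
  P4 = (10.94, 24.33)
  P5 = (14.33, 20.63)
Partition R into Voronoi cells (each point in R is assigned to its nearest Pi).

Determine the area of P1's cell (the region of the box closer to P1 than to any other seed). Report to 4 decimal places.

1. box [0,60]×[0,53]: [(0, 0) (60, 0) (60, 53) (0, 53)]
2. ⊥bis P1·P0 via (37.265,41.655): [(0, 0) (27.1048, 0) (40.0322, 53) (0, 53)]  |A|=1779.1296
3. ⊥bis P1·P2 via (20.06,39.51): [(32.4236, 21.8063) (40.0322, 53) (10.639, 53)]  |A|=458.4402
4. ⊥bis P1·P3 via (38.715,31.2): [(30.8793, 24.0177) (33.563, 26.4777) (40.0322, 53) (10.639, 53)]  |A|=453.5731
5. ⊥bis P1·P4 via (18.865,34.27): [(29.818, 25.5373) (31.2722, 24.3779) (33.563, 26.4777) (40.0322, 53) (10.639, 53)]  |A|=453.0835
6. ⊥bis P1·P5 via (20.56,32.42): [(27.6148, 28.6921) (32.9204, 25.8886) (33.563, 26.4777) (40.0322, 53) (10.639, 53)]  |A|=445.749
7. canonical 5-gon: [(27.6148, 28.6921) (32.9204, 25.8886) (33.563, 26.4777) (40.0322, 53) (10.639, 53)]
8. shoelace: 445.749

Area of P1's cell: 445.7490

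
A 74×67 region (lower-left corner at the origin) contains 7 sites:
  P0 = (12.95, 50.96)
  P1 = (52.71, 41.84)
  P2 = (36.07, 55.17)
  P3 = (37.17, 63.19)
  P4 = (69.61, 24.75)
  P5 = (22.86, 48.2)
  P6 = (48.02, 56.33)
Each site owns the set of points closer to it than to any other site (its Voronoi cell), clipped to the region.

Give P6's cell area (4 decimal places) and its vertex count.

1. box [0,74]×[0,67]: [(0, 0) (74, 0) (74, 67) (0, 67)]
2. ⊥bis P6·P0 via (30.485,53.645): [(38.6992, 0) (74, 0) (74, 67) (28.4401, 67)]  |A|=2708.8335
3. ⊥bis P6·P1 via (50.365,49.085): [(32.089, 43.1696) (74, 56.735) (74, 67) (28.4401, 67)]  |A|=757.9648
4. ⊥bis P6·P2 via (42.045,55.75): [(42.9257, 46.6771) (74, 56.735) (74, 67) (40.9529, 67)]  |A|=495.2948
5. ⊥bis P6·P3 via (42.595,59.76): [(41.7808, 58.4722) (42.9257, 46.6771) (74, 56.735) (74, 67) (47.1725, 67)]  |A|=468.775
6. ⊥bis P6·P4 via (58.815,40.54): [(41.7808, 58.4722) (42.9257, 46.6771) (74, 56.735) (74, 67) (47.1725, 67)]  |A|=468.775
7. ⊥bis P6·P5 via (35.44,52.265): [(41.7808, 58.4722) (42.9257, 46.6771) (74, 56.735) (74, 67) (47.1725, 67)]  |A|=468.775
8. canonical 5-gon: [(41.7808, 58.4722) (42.9257, 46.6771) (74, 56.735) (74, 67) (47.1725, 67)]
9. shoelace: 468.775

Area of P6's cell: 468.7750 (5 vertices)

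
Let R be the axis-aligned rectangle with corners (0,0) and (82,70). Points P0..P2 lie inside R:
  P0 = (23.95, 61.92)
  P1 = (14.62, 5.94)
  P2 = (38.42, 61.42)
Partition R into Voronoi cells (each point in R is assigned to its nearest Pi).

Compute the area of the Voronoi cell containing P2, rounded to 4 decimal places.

Area of P2's cell: 2515.2594

1. box [0,82]×[0,70]: [(0, 0) (82, 0) (82, 70) (0, 70)]
2. ⊥bis P2·P0 via (31.185,61.67): [(29.054, 0) (82, 0) (82, 70) (31.4728, 70)]  |A|=3621.5593
3. ⊥bis P2·P1 via (26.52,33.68): [(30.1638, 32.1169) (82, 9.88) (82, 70) (31.4728, 70)]  |A|=2515.2594
4. canonical 4-gon: [(30.1638, 32.1169) (82, 9.88) (82, 70) (31.4728, 70)]
5. shoelace: 2515.2594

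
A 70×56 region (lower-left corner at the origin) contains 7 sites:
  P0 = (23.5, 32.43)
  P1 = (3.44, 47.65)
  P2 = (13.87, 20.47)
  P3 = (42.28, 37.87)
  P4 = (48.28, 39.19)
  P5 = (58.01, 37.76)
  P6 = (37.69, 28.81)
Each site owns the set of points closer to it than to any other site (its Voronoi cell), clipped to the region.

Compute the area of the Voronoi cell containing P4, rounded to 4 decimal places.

1. box [0,70]×[0,56]: [(0, 0) (70, 0) (70, 56) (0, 56)]
2. ⊥bis P4·P0 via (35.89,35.81): [(45.659, 0) (70, 0) (70, 56) (30.3822, 56)]  |A|=1790.8479
3. ⊥bis P4·P1 via (25.86,43.42): [(45.659, 0) (70, 0) (70, 56) (30.3822, 56)]  |A|=1790.8479
4. ⊥bis P4·P2 via (31.075,29.83): [(44.0051, 6.0627) (47.3034, 0) (70, 0) (70, 56) (30.3822, 56)]  |A|=1785.8633
5. ⊥bis P4·P3 via (45.28,38.53): [(53.7566, 0) (70, 0) (70, 56) (41.4366, 56)]  |A|=1254.5904
6. ⊥bis P4·P5 via (53.145,38.475): [(50, 17.0756) (55.7206, 56) (41.4366, 56)]  |A|=277.9984
7. ⊥bis P4·P6 via (42.985,34): [(47.2292, 29.6699) (51.2483, 25.5695) (55.7206, 56) (41.4366, 56)]  |A|=258.3702
8. canonical 4-gon: [(47.2292, 29.6699) (51.2483, 25.5695) (55.7206, 56) (41.4366, 56)]
9. shoelace: 258.3702

Area of P4's cell: 258.3702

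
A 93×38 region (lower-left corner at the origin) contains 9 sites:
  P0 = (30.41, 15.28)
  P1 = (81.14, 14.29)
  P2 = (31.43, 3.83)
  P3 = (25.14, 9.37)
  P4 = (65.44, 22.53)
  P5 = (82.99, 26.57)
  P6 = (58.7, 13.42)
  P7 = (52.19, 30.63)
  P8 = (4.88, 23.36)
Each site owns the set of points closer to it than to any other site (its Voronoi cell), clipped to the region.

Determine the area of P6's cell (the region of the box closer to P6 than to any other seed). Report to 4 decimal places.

1. box [0,93]×[0,38]: [(0, 0) (93, 0) (93, 38) (0, 38)]
2. ⊥bis P6·P0 via (44.555,14.35): [(43.6115, 0) (93, 0) (93, 38) (46.1099, 38)]  |A|=1829.2924
3. ⊥bis P6·P1 via (69.92,13.855): [(43.6115, 0) (70.4572, 0) (68.9839, 38) (46.1099, 38)]  |A|=944.6725
4. ⊥bis P6·P2 via (45.065,8.625): [(44.3182, 10.7486) (48.0981, 0) (70.4572, 0) (68.9839, 38) (46.1099, 38)]  |A|=920.5601
5. ⊥bis P6·P3 via (41.92,11.395): [(44.3182, 10.7486) (48.0981, 0) (70.4572, 0) (68.9839, 38) (46.1099, 38)]  |A|=920.5601
6. ⊥bis P6·P4 via (62.07,17.975): [(45.5947, 30.1642) (44.3182, 10.7486) (48.0981, 0) (70.4572, 0) (69.9874, 12.1174)]  |A|=524.3237
7. ⊥bis P6·P5 via (70.845,19.995): [(45.5947, 30.1642) (44.3182, 10.7486) (48.0981, 0) (70.4572, 0) (69.9874, 12.1174)]  |A|=524.3237
8. ⊥bis P6·P7 via (55.445,22.025): [(56.2065, 22.3131) (44.7947, 17.9963) (44.3182, 10.7486) (48.0981, 0) (70.4572, 0) (69.9874, 12.1174)]  |A|=456.6221
9. ⊥bis P6·P8 via (31.79,18.39): [(56.2065, 22.3131) (44.7947, 17.9963) (44.3182, 10.7486) (48.0981, 0) (70.4572, 0) (69.9874, 12.1174)]  |A|=456.6221
10. canonical 6-gon: [(56.2065, 22.3131) (44.7947, 17.9963) (44.3182, 10.7486) (48.0981, 0) (70.4572, 0) (69.9874, 12.1174)]
11. shoelace: 456.6221

Area of P6's cell: 456.6221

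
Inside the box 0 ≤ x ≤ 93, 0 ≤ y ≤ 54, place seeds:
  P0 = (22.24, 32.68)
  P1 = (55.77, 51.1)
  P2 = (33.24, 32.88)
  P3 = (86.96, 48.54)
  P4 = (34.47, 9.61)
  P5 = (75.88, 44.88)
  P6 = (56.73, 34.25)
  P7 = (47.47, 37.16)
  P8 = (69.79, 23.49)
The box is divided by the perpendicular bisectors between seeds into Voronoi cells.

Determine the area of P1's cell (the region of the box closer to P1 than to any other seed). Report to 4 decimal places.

Area of P1's cell: 240.4180

1. box [0,93]×[0,54]: [(0, 0) (93, 0) (93, 54) (0, 54)]
2. ⊥bis P1·P0 via (39.005,41.89): [(62.0176, 0) (93, 0) (93, 54) (32.3523, 54)]  |A|=2474.0126
3. ⊥bis P1·P2 via (44.505,41.99): [(78.4623, 0) (93, 0) (93, 54) (34.7925, 54)]  |A|=1964.1201
4. ⊥bis P1·P3 via (71.365,49.82): [(68.3066, 12.558) (71.7081, 54) (34.7925, 54)]  |A|=764.927
5. ⊥bis P1·P4 via (45.12,30.355): [(60.1572, 22.6353) (68.7708, 18.2132) (71.7081, 54) (34.7925, 54)]  |A|=739.5448
6. ⊥bis P1·P5 via (65.825,47.99): [(58.5844, 24.5801) (67.6839, 54) (34.7925, 54)]  |A|=483.8299
7. ⊥bis P1·P6 via (56.25,42.675): [(44.4927, 42.0052) (64.3233, 43.135) (67.6839, 54) (34.7925, 54)]  |A|=303.0952
8. ⊥bis P1·P7 via (51.62,44.13): [(54.2546, 42.5613) (64.3233, 43.135) (67.6839, 54) (35.0432, 54)]  |A|=240.418
9. ⊥bis P1·P8 via (62.78,37.295): [(54.2546, 42.5613) (64.3233, 43.135) (67.6839, 54) (35.0432, 54)]  |A|=240.418
10. canonical 4-gon: [(54.2546, 42.5613) (64.3233, 43.135) (67.6839, 54) (35.0432, 54)]
11. shoelace: 240.418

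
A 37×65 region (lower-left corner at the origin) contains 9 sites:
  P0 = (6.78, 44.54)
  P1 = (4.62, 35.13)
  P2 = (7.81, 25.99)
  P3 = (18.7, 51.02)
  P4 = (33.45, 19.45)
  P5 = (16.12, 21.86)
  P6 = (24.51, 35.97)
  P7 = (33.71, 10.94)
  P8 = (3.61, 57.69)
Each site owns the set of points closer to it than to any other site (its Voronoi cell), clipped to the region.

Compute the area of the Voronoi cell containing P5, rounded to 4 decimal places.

Area of P5's cell: 427.5720

1. box [0,37]×[0,65]: [(0, 0) (37, 0) (37, 65) (0, 65)]
2. ⊥bis P5·P0 via (11.45,33.2): [(0, 28.4847) (0, 0) (37, 0) (37, 43.7219)]  |A|=1335.8224
3. ⊥bis P5·P1 via (10.37,28.495): [(19.7373, 36.6128) (0, 19.5082) (0, 0) (37, 0) (37, 43.7219)]  |A|=1247.2364
4. ⊥bis P5·P2 via (11.965,23.925): [(19.7373, 36.6128) (17.1613, 34.3804) (0.0745, 0) (37, 0) (37, 43.7219)]  |A|=1078.5637
5. ⊥bis P5·P3 via (17.41,36.44): [(19.3407, 36.2692) (17.1613, 34.3804) (0.0745, 0) (37, 0) (37, 34.7067)]  |A|=997.4061
6. ⊥bis P5·P4 via (24.785,20.655): [(26.8638, 35.6036) (19.3407, 36.2692) (17.1613, 34.3804) (0.0745, 0) (21.9126, 0)]  |A|=552.927
7. ⊥bis P5·P6 via (20.315,28.915): [(25.5046, 25.8292) (15.784, 31.6092) (0.0745, 0) (21.9126, 0)]  |A|=481.061
8. ⊥bis P5·P7 via (24.915,16.4): [(23.9849, 14.9018) (25.5046, 25.8292) (15.784, 31.6092) (0.0745, 0) (14.7338, 0)]  |A|=427.572
9. ⊥bis P5·P8 via (9.865,39.775): [(23.9849, 14.9018) (25.5046, 25.8292) (15.784, 31.6092) (0.0745, 0) (14.7338, 0)]  |A|=427.572
10. canonical 5-gon: [(23.9849, 14.9018) (25.5046, 25.8292) (15.784, 31.6092) (0.0745, 0) (14.7338, 0)]
11. shoelace: 427.572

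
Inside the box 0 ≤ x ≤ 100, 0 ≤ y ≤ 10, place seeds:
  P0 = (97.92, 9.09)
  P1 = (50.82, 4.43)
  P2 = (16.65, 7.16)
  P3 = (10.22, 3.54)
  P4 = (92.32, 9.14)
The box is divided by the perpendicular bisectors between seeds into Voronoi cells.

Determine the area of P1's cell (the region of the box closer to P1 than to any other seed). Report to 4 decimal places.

1. box [0,100]×[0,10]: [(0, 0) (100, 0) (100, 10) (0, 10)]
2. ⊥bis P1·P0 via (74.37,6.76): [(0, 0) (75.0388, 0) (74.0494, 10) (0, 10)]  |A|=745.4413
3. ⊥bis P1·P2 via (33.735,5.795): [(33.272, 0) (75.0388, 0) (74.0494, 10) (34.071, 10)]  |A|=408.7265
4. ⊥bis P1·P3 via (30.52,3.985): [(33.272, 0) (75.0388, 0) (74.0494, 10) (34.071, 10)]  |A|=408.7265
5. ⊥bis P1·P4 via (71.57,6.785): [(33.272, 0) (72.3401, 0) (71.2051, 10) (34.071, 10)]  |A|=381.011
6. canonical 4-gon: [(33.272, 0) (72.3401, 0) (71.2051, 10) (34.071, 10)]
7. shoelace: 381.011

Area of P1's cell: 381.0110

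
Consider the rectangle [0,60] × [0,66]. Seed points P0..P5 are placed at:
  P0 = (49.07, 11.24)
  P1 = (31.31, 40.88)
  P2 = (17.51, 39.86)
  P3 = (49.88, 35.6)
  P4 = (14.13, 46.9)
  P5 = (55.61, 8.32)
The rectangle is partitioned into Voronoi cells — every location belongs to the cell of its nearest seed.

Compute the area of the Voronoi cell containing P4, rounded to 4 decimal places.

1. box [0,60]×[0,66]: [(0, 0) (60, 0) (60, 66) (0, 66)]
2. ⊥bis P4·P0 via (31.6,29.07): [(0, 0) (1.931, 0) (60, 56.8966) (60, 66) (0, 66)]  |A|=2308.035
3. ⊥bis P4·P1 via (22.72,43.89): [(0, 0) (1.931, 0) (10.169, 8.0717) (30.4675, 66) (0, 66)]  |A|=1225.8356
4. ⊥bis P4·P2 via (15.82,43.38): [(0, 35.7846) (23.9008, 47.2597) (30.4675, 66) (0, 66)]  |A|=646.5709
5. ⊥bis P4·P3 via (32.005,41.25): [(0, 35.7846) (23.9008, 47.2597) (30.4675, 66) (0, 66)]  |A|=646.5709
6. ⊥bis P4·P5 via (34.87,27.61): [(0, 35.7846) (23.9008, 47.2597) (30.4675, 66) (0, 66)]  |A|=646.5709
7. canonical 4-gon: [(0, 35.7846) (23.9008, 47.2597) (30.4675, 66) (0, 66)]
8. shoelace: 646.5709

Area of P4's cell: 646.5709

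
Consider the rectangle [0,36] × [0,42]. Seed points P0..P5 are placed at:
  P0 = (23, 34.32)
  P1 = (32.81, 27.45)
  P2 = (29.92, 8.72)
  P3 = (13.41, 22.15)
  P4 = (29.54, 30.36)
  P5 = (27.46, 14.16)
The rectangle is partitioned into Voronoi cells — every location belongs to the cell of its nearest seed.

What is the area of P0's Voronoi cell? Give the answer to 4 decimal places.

Area of P0's cell: 262.6928

1. box [0,36]×[0,42]: [(0, 0) (36, 0) (36, 42) (0, 42)]
2. ⊥bis P0·P1 via (27.905,30.885): [(0, 0) (6.2761, 0) (35.6889, 42) (0, 42)]  |A|=881.264
3. ⊥bis P0·P2 via (26.46,21.52): [(0, 14.3675) (20.1526, 19.815) (35.6889, 42) (0, 42)]  |A|=674.312
4. ⊥bis P0·P3 via (18.205,28.235): [(23.2598, 24.2518) (35.6889, 42) (0.7368, 42)]  |A|=310.1678
5. ⊥bis P0·P4 via (26.27,32.34): [(21.9822, 25.2586) (32.1192, 42) (0.7368, 42)]  |A|=262.6928
6. ⊥bis P0·P5 via (25.23,24.24): [(21.9822, 25.2586) (32.1192, 42) (0.7368, 42)]  |A|=262.6928
7. canonical 3-gon: [(21.9822, 25.2586) (32.1192, 42) (0.7368, 42)]
8. shoelace: 262.6928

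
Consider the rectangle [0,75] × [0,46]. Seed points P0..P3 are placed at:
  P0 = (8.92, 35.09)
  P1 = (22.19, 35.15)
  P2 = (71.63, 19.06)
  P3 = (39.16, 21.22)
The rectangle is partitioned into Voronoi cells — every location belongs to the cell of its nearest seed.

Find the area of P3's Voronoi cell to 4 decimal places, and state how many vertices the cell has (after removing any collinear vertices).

1. box [0,75]×[0,46]: [(0, 0) (75, 0) (75, 46) (0, 46)]
2. ⊥bis P3·P0 via (24.04,28.155): [(11.1263, 0) (75, 0) (75, 46) (32.2249, 46)]  |A|=2452.923
3. ⊥bis P3·P1 via (30.675,28.185): [(15.669, 9.9042) (11.1263, 0) (75, 0) (75, 46) (45.2986, 46)]  |A|=2216.9689
4. ⊥bis P3·P2 via (55.395,20.14): [(15.669, 9.9042) (11.1263, 0) (54.0552, 0) (57.1153, 46) (45.2986, 46)]  |A|=1323.8907
5. canonical 5-gon: [(15.669, 9.9042) (11.1263, 0) (54.0552, 0) (57.1153, 46) (45.2986, 46)]
6. shoelace: 1323.8907

Area of P3's cell: 1323.8907 (5 vertices)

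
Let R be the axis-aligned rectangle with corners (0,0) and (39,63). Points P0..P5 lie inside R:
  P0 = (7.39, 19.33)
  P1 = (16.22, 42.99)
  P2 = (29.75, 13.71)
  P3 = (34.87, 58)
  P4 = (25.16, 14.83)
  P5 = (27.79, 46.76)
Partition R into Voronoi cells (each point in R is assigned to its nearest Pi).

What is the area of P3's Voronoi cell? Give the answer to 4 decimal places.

1. box [0,39]×[0,63]: [(0, 0) (39, 0) (39, 63) (0, 63)]
2. ⊥bis P3·P0 via (21.13,38.665): [(0, 53.6806) (39, 25.9661) (39, 63) (0, 63)]  |A|=903.8904
3. ⊥bis P3·P1 via (25.545,50.495): [(39, 33.7771) (39, 63) (15.4807, 63)]  |A|=343.6518
4. ⊥bis P3·P2 via (32.31,35.855): [(37.8424, 35.2154) (39, 35.0816) (39, 63) (15.4807, 63)]  |A|=342.8967
5. ⊥bis P3·P4 via (30.015,36.415): [(37.8424, 35.2154) (39, 35.0816) (39, 63) (15.4807, 63)]  |A|=342.8967
6. ⊥bis P3·P5 via (31.33,52.38): [(16.5198, 61.7088) (39, 47.5487) (39, 63) (15.4807, 63)]  |A|=188.8575
7. canonical 4-gon: [(16.5198, 61.7088) (39, 47.5487) (39, 63) (15.4807, 63)]
8. shoelace: 188.8575

Area of P3's cell: 188.8575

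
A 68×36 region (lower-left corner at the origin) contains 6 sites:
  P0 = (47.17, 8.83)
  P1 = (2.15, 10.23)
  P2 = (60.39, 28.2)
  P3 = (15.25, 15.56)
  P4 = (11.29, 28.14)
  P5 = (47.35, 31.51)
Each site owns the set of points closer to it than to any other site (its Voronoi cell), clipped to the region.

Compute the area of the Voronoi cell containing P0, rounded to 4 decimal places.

Area of P0's cell: 657.2337

1. box [0,68]×[0,36]: [(0, 0) (68, 0) (68, 36) (0, 36)]
2. ⊥bis P0·P1 via (24.66,9.53): [(24.3636, 0) (68, 0) (68, 36) (25.4831, 36)]  |A|=1550.7578
3. ⊥bis P0·P2 via (53.78,18.515): [(24.3636, 0) (68, 0) (68, 8.8099) (28.1609, 36) (25.4831, 36)]  |A|=1009.1427
4. ⊥bis P0·P3 via (31.21,12.195): [(28.6388, 0) (68, 0) (68, 8.8099) (35.2141, 31.1862)]  |A|=758.1828
5. ⊥bis P0·P4 via (29.23,18.485): [(34.6657, 28.585) (28.6388, 0) (68, 0) (68, 8.8099) (35.8368, 30.7612)]  |A|=757.2563
6. ⊥bis P0·P5 via (47.26,20.17): [(32.9154, 20.2838) (28.6388, 0) (68, 0) (68, 8.8099) (51.4033, 20.1371)]  |A|=657.2337
7. canonical 5-gon: [(32.9154, 20.2838) (28.6388, 0) (68, 0) (68, 8.8099) (51.4033, 20.1371)]
8. shoelace: 657.2337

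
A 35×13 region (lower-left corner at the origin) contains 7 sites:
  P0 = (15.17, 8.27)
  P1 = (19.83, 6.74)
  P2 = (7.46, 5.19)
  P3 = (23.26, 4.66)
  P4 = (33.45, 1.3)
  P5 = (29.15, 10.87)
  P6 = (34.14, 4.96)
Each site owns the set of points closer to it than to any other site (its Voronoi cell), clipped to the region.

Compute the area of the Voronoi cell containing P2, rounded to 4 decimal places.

1. box [0,35]×[0,13]: [(0, 0) (35, 0) (35, 13) (0, 13)]
2. ⊥bis P2·P0 via (11.315,6.73): [(0, 0) (14.0035, 0) (8.8103, 13) (0, 13)]  |A|=148.2894
3. ⊥bis P2·P1 via (13.645,5.965): [(0, 0) (14.0035, 0) (8.8103, 13) (0, 13)]  |A|=148.2894
4. ⊥bis P2·P3 via (15.36,4.925): [(0, 0) (14.0035, 0) (8.8103, 13) (0, 13)]  |A|=148.2894
5. ⊥bis P2·P4 via (20.455,3.245): [(0, 0) (14.0035, 0) (8.8103, 13) (0, 13)]  |A|=148.2894
6. ⊥bis P2·P5 via (18.305,8.03): [(0, 0) (14.0035, 0) (8.8103, 13) (0, 13)]  |A|=148.2894
7. ⊥bis P2·P6 via (20.8,5.075): [(0, 0) (14.0035, 0) (8.8103, 13) (0, 13)]  |A|=148.2894
8. canonical 4-gon: [(0, 0) (14.0035, 0) (8.8103, 13) (0, 13)]
9. shoelace: 148.2894

Area of P2's cell: 148.2894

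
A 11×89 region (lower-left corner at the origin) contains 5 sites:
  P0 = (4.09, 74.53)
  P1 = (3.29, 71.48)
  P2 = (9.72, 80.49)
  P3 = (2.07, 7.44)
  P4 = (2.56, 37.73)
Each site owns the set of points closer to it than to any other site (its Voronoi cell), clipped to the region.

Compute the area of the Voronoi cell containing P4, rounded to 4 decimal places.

1. box [0,11]×[0,89]: [(0, 0) (11, 0) (11, 89) (0, 89)]
2. ⊥bis P4·P0 via (3.325,56.13): [(0, 56.2682) (0, 0) (11, 0) (11, 55.8109)]  |A|=616.4353
3. ⊥bis P4·P1 via (2.925,54.605): [(0, 54.6683) (0, 0) (11, 0) (11, 54.4303)]  |A|=600.0423
4. ⊥bis P4·P2 via (6.14,59.11): [(0, 54.6683) (0, 0) (11, 0) (11, 54.4303)]  |A|=600.0423
5. ⊥bis P4·P3 via (2.315,22.585): [(0, 54.6683) (0, 22.6224) (11, 22.4445) (11, 54.4303)]  |A|=352.1741
6. canonical 4-gon: [(0, 54.6683) (0, 22.6224) (11, 22.4445) (11, 54.4303)]
7. shoelace: 352.1741

Area of P4's cell: 352.1741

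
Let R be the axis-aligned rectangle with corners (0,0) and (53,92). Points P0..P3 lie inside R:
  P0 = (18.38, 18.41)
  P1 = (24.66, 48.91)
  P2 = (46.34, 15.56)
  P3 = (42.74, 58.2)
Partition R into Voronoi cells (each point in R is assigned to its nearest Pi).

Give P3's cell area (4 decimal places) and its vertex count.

Area of P3's cell: 1369.2903 (4 vertices)

1. box [0,53]×[0,92]: [(0, 0) (53, 0) (53, 92) (0, 92)]
2. ⊥bis P3·P0 via (30.56,38.305): [(0, 57.0143) (53, 24.5669) (53, 92) (0, 92)]  |A|=2714.0988
3. ⊥bis P3·P1 via (33.7,53.555): [(46.5732, 28.5015) (53, 24.5669) (53, 92) (13.9459, 92)]  |A|=1456.6285
4. ⊥bis P3·P2 via (44.54,36.88): [(42.3625, 36.6962) (53, 37.5943) (53, 92) (13.9459, 92)]  |A|=1369.2903
5. canonical 4-gon: [(42.3625, 36.6962) (53, 37.5943) (53, 92) (13.9459, 92)]
6. shoelace: 1369.2903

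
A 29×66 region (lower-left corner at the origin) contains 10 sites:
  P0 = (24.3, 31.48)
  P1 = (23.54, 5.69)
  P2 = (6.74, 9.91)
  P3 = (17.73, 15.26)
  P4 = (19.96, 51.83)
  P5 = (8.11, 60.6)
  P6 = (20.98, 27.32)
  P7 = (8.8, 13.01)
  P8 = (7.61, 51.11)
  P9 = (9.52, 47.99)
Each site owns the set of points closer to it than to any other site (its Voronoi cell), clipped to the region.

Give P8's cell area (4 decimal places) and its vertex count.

1. box [0,29]×[0,66]: [(0, 0) (29, 0) (29, 66) (0, 66)]
2. ⊥bis P8·P0 via (15.955,41.295): [(0, 27.7296) (29, 52.3862) (29, 66) (0, 66)]  |A|=752.3204
3. ⊥bis P8·P1 via (15.575,28.4): [(0, 27.7296) (29, 52.3862) (29, 66) (0, 66)]  |A|=752.3204
4. ⊥bis P8·P2 via (7.175,30.51): [(0, 30.6615) (3.3648, 30.5905) (29, 52.3862) (29, 66) (0, 66)]  |A|=747.3877
5. ⊥bis P8·P3 via (12.67,33.185): [(0, 30.6615) (3.3648, 30.5905) (29, 52.3862) (29, 66) (0, 66)]  |A|=747.3877
6. ⊥bis P8·P4 via (13.785,51.47): [(0, 30.6615) (3.3648, 30.5905) (14.4527, 40.0177) (12.9379, 66) (0, 66)]  |A|=439.7005
7. ⊥bis P8·P5 via (7.86,55.855): [(0, 56.2691) (0, 30.6615) (3.3648, 30.5905) (14.4527, 40.0177) (13.5468, 55.5554)]  |A|=306.2235
8. ⊥bis P8·P6 via (14.295,39.215): [(0, 56.2691) (0, 31.1812) (11.9752, 37.9113) (14.4527, 40.0177) (13.5468, 55.5554)]  |A|=290.4892
9. ⊥bis P8·P7 via (8.205,32.06): [(0, 56.2691) (0, 31.8037) (1.1729, 31.8404) (11.9752, 37.9113) (14.4527, 40.0177) (13.5468, 55.5554)]  |A|=290.1242
10. ⊥bis P8·P9 via (8.565,49.55): [(0, 56.2691) (0, 44.3067) (13.7132, 52.7016) (13.5468, 55.5554)]  |A|=101.2919
11. canonical 4-gon: [(0, 56.2691) (0, 44.3067) (13.7132, 52.7016) (13.5468, 55.5554)]
12. shoelace: 101.2919

Area of P8's cell: 101.2919 (4 vertices)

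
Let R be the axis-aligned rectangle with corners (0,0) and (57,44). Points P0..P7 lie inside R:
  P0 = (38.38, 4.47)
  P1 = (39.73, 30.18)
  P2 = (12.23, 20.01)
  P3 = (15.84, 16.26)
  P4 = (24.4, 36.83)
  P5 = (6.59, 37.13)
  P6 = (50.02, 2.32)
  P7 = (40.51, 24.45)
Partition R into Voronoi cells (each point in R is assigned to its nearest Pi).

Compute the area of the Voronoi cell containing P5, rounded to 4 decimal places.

Area of P5's cell: 247.6419

1. box [0,57]×[0,44]: [(0, 0) (57, 0) (57, 44) (0, 44)]
2. ⊥bis P5·P0 via (22.485,20.8): [(0, 0) (1.1158, 0) (46.3199, 44) (0, 44)]  |A|=1043.585
3. ⊥bis P5·P1 via (23.16,33.655): [(0, 0) (1.1158, 0) (19.9458, 18.3284) (25.3295, 44) (0, 44)]  |A|=774.1564
4. ⊥bis P5·P2 via (9.41,28.57): [(0, 25.47) (23.0349, 33.0586) (25.3295, 44) (0, 44)]  |A|=351.9892
5. ⊥bis P5·P3 via (11.215,26.695): [(0, 25.47) (23.0349, 33.0586) (25.3295, 44) (0, 44)]  |A|=351.9892
6. ⊥bis P5·P4 via (15.495,36.98): [(0, 25.47) (15.3865, 30.5389) (15.6132, 44) (0, 44)]  |A|=247.6419
7. ⊥bis P5·P6 via (28.305,19.725): [(0, 25.47) (15.3865, 30.5389) (15.6132, 44) (0, 44)]  |A|=247.6419
8. ⊥bis P5·P7 via (23.55,30.79): [(0, 25.47) (15.3865, 30.5389) (15.6132, 44) (0, 44)]  |A|=247.6419
9. canonical 4-gon: [(0, 25.47) (15.3865, 30.5389) (15.6132, 44) (0, 44)]
10. shoelace: 247.6419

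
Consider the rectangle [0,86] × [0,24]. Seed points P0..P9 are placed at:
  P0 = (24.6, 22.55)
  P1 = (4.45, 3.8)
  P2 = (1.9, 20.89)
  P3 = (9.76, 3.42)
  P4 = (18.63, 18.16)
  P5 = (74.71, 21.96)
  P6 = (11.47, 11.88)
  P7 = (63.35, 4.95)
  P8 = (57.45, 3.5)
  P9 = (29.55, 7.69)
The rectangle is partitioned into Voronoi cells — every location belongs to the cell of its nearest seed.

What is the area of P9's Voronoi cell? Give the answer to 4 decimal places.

1. box [0,86]×[0,24]: [(0, 0) (86, 0) (86, 24) (0, 24)]
2. ⊥bis P9·P0 via (27.075,15.12): [(0, 6.1011) (0, 0) (86, 0) (86, 24) (53.7329, 24)]  |A|=1583.119
3. ⊥bis P9·P1 via (17,5.745): [(16.113, 11.4685) (17.8904, 0) (86, 0) (86, 24) (53.7329, 24)]  |A|=1431.3784
4. ⊥bis P9·P2 via (15.725,14.29): [(16.113, 11.4685) (17.8904, 0) (86, 0) (86, 24) (53.7329, 24)]  |A|=1431.3784
5. ⊥bis P9·P3 via (19.655,5.555): [(18.2271, 12.1727) (20.8536, 0) (86, 0) (86, 24) (53.7329, 24)]  |A|=1400.5944
6. ⊥bis P9·P4 via (24.09,12.925): [(25.7814, 14.6891) (19.1716, 7.7952) (20.8536, 0) (86, 0) (86, 24) (53.7329, 24)]  |A|=1382.8718
7. ⊥bis P9·P5 via (52.13,14.825): [(49.6596, 22.6431) (25.7814, 14.6891) (19.1716, 7.7952) (20.8536, 0) (56.8145, 0)]  |A|=594.4702
8. ⊥bis P9·P6 via (20.51,9.785): [(49.6596, 22.6431) (25.7814, 14.6891) (20.3285, 9.0018) (19.5946, 5.835) (20.8536, 0) (56.8145, 0)]  |A|=593.0811
9. ⊥bis P9·P7 via (46.45,6.32): [(47.7209, 21.9973) (25.7814, 14.6891) (20.3285, 9.0018) (19.5946, 5.835) (20.8536, 0) (45.9377, 0)]  |A|=449.1911
10. ⊥bis P9·P8 via (43.5,5.595): [(45.8707, 21.381) (25.7814, 14.6891) (20.3285, 9.0018) (19.5946, 5.835) (20.8536, 0) (42.6597, 0)]  |A|=394.3487
11. canonical 6-gon: [(45.8707, 21.381) (25.7814, 14.6891) (20.3285, 9.0018) (19.5946, 5.835) (20.8536, 0) (42.6597, 0)]
12. shoelace: 394.3487

Area of P9's cell: 394.3487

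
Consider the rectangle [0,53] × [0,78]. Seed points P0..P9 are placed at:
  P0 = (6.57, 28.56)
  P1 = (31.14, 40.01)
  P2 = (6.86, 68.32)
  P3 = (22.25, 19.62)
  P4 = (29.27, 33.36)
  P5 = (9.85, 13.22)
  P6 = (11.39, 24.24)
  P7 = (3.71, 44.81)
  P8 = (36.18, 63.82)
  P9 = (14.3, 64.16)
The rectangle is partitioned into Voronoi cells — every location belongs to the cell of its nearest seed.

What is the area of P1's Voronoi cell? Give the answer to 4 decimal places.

Area of P1's cell: 550.3853

1. box [0,53]×[0,78]: [(0, 0) (53, 0) (53, 78) (0, 78)]
2. ⊥bis P1·P0 via (18.855,34.285): [(0, 74.745) (34.8323, 0) (53, 0) (53, 78) (0, 78)]  |A|=2832.2278
3. ⊥bis P1·P2 via (19,54.165): [(12.2775, 48.3994) (34.8323, 0) (53, 0) (53, 78) (46.7911, 78)]  |A|=2119.7242
4. ⊥bis P1·P3 via (26.695,29.815): [(12.2775, 48.3994) (19.4701, 32.965) (53, 18.3461) (53, 78) (46.7911, 78)]  |A|=1512.7048
5. ⊥bis P1·P4 via (30.205,36.685): [(12.2775, 48.3994) (15.8562, 40.7199) (53, 30.275) (53, 78) (46.7911, 78)]  |A|=1187.568
6. ⊥bis P1·P5 via (20.495,26.615): [(12.2775, 48.3994) (15.8562, 40.7199) (53, 30.275) (53, 78) (46.7911, 78)]  |A|=1187.568
7. ⊥bis P1·P6 via (21.265,32.125): [(12.2775, 48.3994) (15.8562, 40.7199) (53, 30.275) (53, 78) (46.7911, 78)]  |A|=1187.568
8. ⊥bis P1·P7 via (17.425,42.41): [(19.5671, 54.6514) (17.0695, 40.3787) (53, 30.275) (53, 78) (46.7911, 78)]  |A|=1139.3055
9. ⊥bis P1·P8 via (33.66,51.915): [(19.7979, 54.8493) (19.5671, 54.6514) (17.0695, 40.3787) (53, 30.275) (53, 47.8212)]  |A|=566.4352
10. ⊥bis P1·P9 via (22.72,52.085): [(25.0806, 53.7311) (18.6174, 49.2242) (17.0695, 40.3787) (53, 30.275) (53, 47.8212)]  |A|=550.3853
11. canonical 5-gon: [(25.0806, 53.7311) (18.6174, 49.2242) (17.0695, 40.3787) (53, 30.275) (53, 47.8212)]
12. shoelace: 550.3853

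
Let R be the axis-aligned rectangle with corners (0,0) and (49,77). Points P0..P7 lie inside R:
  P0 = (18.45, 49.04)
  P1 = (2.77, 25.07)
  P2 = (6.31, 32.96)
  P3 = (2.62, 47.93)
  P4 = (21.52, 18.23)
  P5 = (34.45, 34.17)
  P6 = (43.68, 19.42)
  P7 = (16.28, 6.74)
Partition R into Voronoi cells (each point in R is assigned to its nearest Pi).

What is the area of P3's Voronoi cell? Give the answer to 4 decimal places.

1. box [0,49]×[0,77]: [(0, 0) (49, 0) (49, 77) (0, 77)]
2. ⊥bis P3·P0 via (10.535,48.485): [(0, 0) (13.9348, 0) (8.5355, 77) (0, 77)]  |A|=865.1064
3. ⊥bis P3·P1 via (2.695,36.5): [(0, 36.4823) (11.3714, 36.5569) (8.5355, 77) (0, 77)]  |A|=402.9728
4. ⊥bis P3·P2 via (4.465,40.445): [(0, 39.3444) (10.9861, 42.0524) (8.5355, 77) (0, 77)]  |A|=355.9913
5. ⊥bis P3·P4 via (12.07,33.08): [(0, 39.3444) (10.9861, 42.0524) (8.5355, 77) (0, 77)]  |A|=355.9913
6. ⊥bis P3·P5 via (18.535,41.05): [(0, 39.3444) (10.9861, 42.0524) (8.5355, 77) (0, 77)]  |A|=355.9913
7. ⊥bis P3·P6 via (23.15,33.675): [(0, 39.3444) (10.9861, 42.0524) (8.5355, 77) (0, 77)]  |A|=355.9913
8. ⊥bis P3·P7 via (9.45,27.335): [(0, 39.3444) (10.9861, 42.0524) (8.5355, 77) (0, 77)]  |A|=355.9913
9. canonical 4-gon: [(0, 39.3444) (10.9861, 42.0524) (8.5355, 77) (0, 77)]
10. shoelace: 355.9913

Area of P3's cell: 355.9913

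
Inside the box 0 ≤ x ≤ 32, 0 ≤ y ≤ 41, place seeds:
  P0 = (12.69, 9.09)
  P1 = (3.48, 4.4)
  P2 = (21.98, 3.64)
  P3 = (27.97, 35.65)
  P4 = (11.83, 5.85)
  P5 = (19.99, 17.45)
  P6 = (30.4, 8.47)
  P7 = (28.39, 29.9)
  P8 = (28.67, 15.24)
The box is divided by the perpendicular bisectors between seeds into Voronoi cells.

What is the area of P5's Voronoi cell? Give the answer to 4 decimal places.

1. box [0,32]×[0,41]: [(0, 0) (32, 0) (32, 41) (0, 41)]
2. ⊥bis P5·P0 via (16.34,13.27): [(0, 27.5382) (31.5369, 0) (32, 0) (32, 41) (0, 41)]  |A|=877.7659
3. ⊥bis P5·P1 via (11.735,10.925): [(0, 27.5382) (31.5369, 0) (32, 0) (32, 41) (0, 41)]  |A|=877.7659
4. ⊥bis P5·P2 via (20.985,10.545): [(0, 27.5382) (19.6766, 10.3565) (32, 12.1322) (32, 41) (0, 41)]  |A|=800.6125
5. ⊥bis P5·P3 via (23.98,26.55): [(0, 37.0643) (0, 27.5382) (19.6766, 10.3565) (32, 12.1322) (32, 23.0335)]  |A|=450.178
6. ⊥bis P5·P4 via (15.91,11.65): [(0, 37.0643) (0, 27.5382) (19.6766, 10.3565) (32, 12.1322) (32, 23.0335)]  |A|=450.178
7. ⊥bis P5·P6 via (25.195,12.96): [(0, 37.0643) (0, 27.5382) (19.6766, 10.3565) (23.4136, 10.895) (32, 20.8486) (32, 23.0335)]  |A|=412.7569
8. ⊥bis P5·P7 via (24.19,23.675): [(12.4098, 31.6231) (0, 37.0643) (0, 27.5382) (19.6766, 10.3565) (23.4136, 10.895) (30.6679, 19.3044)]  |A|=369.053
9. ⊥bis P5·P8 via (24.33,16.345): [(25.9022, 22.5198) (12.4098, 31.6231) (0, 37.0643) (0, 27.5382) (19.6766, 10.3565) (22.9244, 10.8245)]  |A|=334.5961
10. canonical 6-gon: [(25.9022, 22.5198) (12.4098, 31.6231) (0, 37.0643) (0, 27.5382) (19.6766, 10.3565) (22.9244, 10.8245)]
11. shoelace: 334.5961

Area of P5's cell: 334.5961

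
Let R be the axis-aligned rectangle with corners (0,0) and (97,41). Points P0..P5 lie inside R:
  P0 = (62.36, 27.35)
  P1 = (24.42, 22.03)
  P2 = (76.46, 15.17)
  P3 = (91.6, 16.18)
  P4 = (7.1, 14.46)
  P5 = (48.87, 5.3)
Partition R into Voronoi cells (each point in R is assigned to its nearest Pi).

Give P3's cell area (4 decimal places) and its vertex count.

1. box [0,97]×[0,41]: [(0, 0) (97, 0) (97, 41) (0, 41)]
2. ⊥bis P3·P0 via (76.98,21.765): [(68.6655, 0) (97, 0) (97, 41) (84.328, 41)]  |A|=840.633
3. ⊥bis P3·P1 via (58.01,19.105): [(68.6655, 0) (97, 0) (97, 41) (84.328, 41)]  |A|=840.633
4. ⊥bis P3·P2 via (84.03,15.675): [(82.636, 36.5709) (85.0757, 0) (97, 0) (97, 41) (84.328, 41)]  |A|=540.5658
5. ⊥bis P3·P4 via (49.35,15.32): [(82.636, 36.5709) (85.0757, 0) (97, 0) (97, 41) (84.328, 41)]  |A|=540.5658
6. ⊥bis P3·P5 via (70.235,10.74): [(82.636, 36.5709) (85.0757, 0) (97, 0) (97, 41) (84.328, 41)]  |A|=540.5658
7. canonical 5-gon: [(82.636, 36.5709) (85.0757, 0) (97, 0) (97, 41) (84.328, 41)]
8. shoelace: 540.5658

Area of P3's cell: 540.5658 (5 vertices)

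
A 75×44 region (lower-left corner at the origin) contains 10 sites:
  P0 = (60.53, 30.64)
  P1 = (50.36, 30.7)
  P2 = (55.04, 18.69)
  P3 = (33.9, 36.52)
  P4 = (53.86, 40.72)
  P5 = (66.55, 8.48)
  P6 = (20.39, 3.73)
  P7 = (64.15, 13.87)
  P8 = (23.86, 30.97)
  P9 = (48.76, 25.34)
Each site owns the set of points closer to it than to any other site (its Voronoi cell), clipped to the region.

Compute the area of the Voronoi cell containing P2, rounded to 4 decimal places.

Area of P2's cell: 313.0040

1. box [0,75]×[0,44]: [(0, 0) (75, 0) (75, 44) (0, 44)]
2. ⊥bis P2·P0 via (57.785,24.665): [(0, 0) (75, 0) (75, 16.7562) (15.6988, 44) (0, 44)]  |A|=2492.2045
3. ⊥bis P2·P1 via (52.7,24.695): [(0, 4.1591) (0, 0) (75, 0) (75, 16.7562) (55.416, 25.7534)]  |A|=1245.0681
4. ⊥bis P2·P3 via (44.47,27.605): [(36.785, 18.4933) (21.1873, 0) (75, 0) (75, 16.7562) (55.416, 25.7534)]  |A|=972.6605
5. ⊥bis P2·P4 via (54.45,29.705): [(36.785, 18.4933) (21.1873, 0) (75, 0) (75, 16.7562) (55.416, 25.7534)]  |A|=972.6605
6. ⊥bis P2·P5 via (60.795,13.585): [(36.785, 18.4933) (21.1873, 0) (48.7444, 0) (66.9064, 20.4745) (55.416, 25.7534)]  |A|=636.0656
7. ⊥bis P2·P6 via (37.715,11.21): [(36.785, 18.4933) (35.3202, 16.7567) (42.5549, 0) (48.7444, 0) (66.9064, 20.4745) (55.416, 25.7534)]  |A|=457.0406
8. ⊥bis P2·P7 via (59.595,16.28): [(36.785, 18.4933) (35.3202, 16.7567) (42.5549, 0) (48.7444, 0) (54.2879, 6.2494) (62.81, 22.3565) (55.416, 25.7534)]  |A|=416.0312
9. ⊥bis P2·P8 via (39.45,24.83): [(36.985, 18.5713) (35.8171, 15.6058) (42.5549, 0) (48.7444, 0) (54.2879, 6.2494) (62.81, 22.3565) (55.416, 25.7534)]  |A|=414.5058
10. ⊥bis P2·P9 via (51.9,22.015): [(38.5096, 9.3696) (42.5549, 0) (48.7444, 0) (54.2879, 6.2494) (62.81, 22.3565) (55.7138, 25.6166)]  |A|=313.004
11. canonical 6-gon: [(38.5096, 9.3696) (42.5549, 0) (48.7444, 0) (54.2879, 6.2494) (62.81, 22.3565) (55.7138, 25.6166)]
12. shoelace: 313.004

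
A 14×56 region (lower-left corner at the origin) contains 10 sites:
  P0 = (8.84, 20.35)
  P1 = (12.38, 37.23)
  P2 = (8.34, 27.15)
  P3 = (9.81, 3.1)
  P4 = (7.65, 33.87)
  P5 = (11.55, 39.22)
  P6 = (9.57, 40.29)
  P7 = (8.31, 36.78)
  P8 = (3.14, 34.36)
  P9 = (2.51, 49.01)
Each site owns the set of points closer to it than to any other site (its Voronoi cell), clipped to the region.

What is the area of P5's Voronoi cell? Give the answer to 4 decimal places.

Area of P5's cell: 16.7518

1. box [0,14]×[0,56]: [(0, 0) (14, 0) (14, 56) (0, 56)]
2. ⊥bis P5·P0 via (10.195,29.785): [(0, 31.2491) (14, 29.2385) (14, 56) (0, 56)]  |A|=360.5861
3. ⊥bis P5·P1 via (11.965,38.225): [(0, 33.2346) (14, 39.0738) (14, 56) (0, 56)]  |A|=277.8416
4. ⊥bis P5·P2 via (9.945,33.185): [(0, 35.8299) (3.7996, 34.8193) (14, 39.0738) (14, 56) (0, 56)]  |A|=272.911
5. ⊥bis P5·P3 via (10.68,21.16): [(0, 35.8299) (3.7996, 34.8193) (14, 39.0738) (14, 56) (0, 56)]  |A|=272.911
6. ⊥bis P5·P4 via (9.6,36.545): [(0, 43.5431) (8.9948, 36.9862) (14, 39.0738) (14, 56) (0, 56)]  |A|=231.4799
7. ⊥bis P5·P6 via (10.56,39.755): [(9.0838, 37.0233) (14, 39.0738) (14, 46.1206)]  |A|=17.3219
8. ⊥bis P5·P7 via (9.93,38): [(9.7446, 38.2462) (10.2875, 37.5253) (14, 39.0738) (14, 46.1206)]  |A|=16.7518
9. ⊥bis P5·P8 via (7.345,36.79): [(9.7446, 38.2462) (10.2875, 37.5253) (14, 39.0738) (14, 46.1206)]  |A|=16.7518
10. ⊥bis P5·P9 via (7.03,44.115): [(9.7446, 38.2462) (10.2875, 37.5253) (14, 39.0738) (14, 46.1206)]  |A|=16.7518
11. canonical 4-gon: [(9.7446, 38.2462) (10.2875, 37.5253) (14, 39.0738) (14, 46.1206)]
12. shoelace: 16.7518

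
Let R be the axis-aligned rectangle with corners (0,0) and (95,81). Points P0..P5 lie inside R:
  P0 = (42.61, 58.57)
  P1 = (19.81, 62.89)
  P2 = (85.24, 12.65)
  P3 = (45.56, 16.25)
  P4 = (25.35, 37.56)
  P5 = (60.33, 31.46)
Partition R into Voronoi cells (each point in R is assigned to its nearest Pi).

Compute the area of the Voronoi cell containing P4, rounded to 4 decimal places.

1. box [0,95]×[0,81]: [(0, 0) (95, 0) (95, 81) (0, 81)]
2. ⊥bis P4·P0 via (33.98,48.065): [(0, 75.98) (0, 0) (92.4879, 0)]  |A|=3513.6152
3. ⊥bis P4·P1 via (22.58,50.225): [(29.5066, 51.7399) (0, 45.2865) (0, 0) (92.4879, 0)]  |A|=3060.7834
4. ⊥bis P4·P2 via (55.295,25.105): [(56.9843, 29.1666) (29.5066, 51.7399) (0, 45.2865) (0, 0) (44.8531, 0)]  |A|=2366.111
5. ⊥bis P4·P3 via (35.455,26.905): [(46.7259, 37.5941) (29.5066, 51.7399) (0, 45.2865) (0, 0) (7.0856, 0)]  |A|=1455.4734
6. ⊥bis P4·P5 via (42.84,34.51): [(42.7144, 33.7897) (43.7974, 39.9999) (29.5066, 51.7399) (0, 45.2865) (0, 0) (7.0856, 0)]  |A|=1445.0773
7. canonical 6-gon: [(42.7144, 33.7897) (43.7974, 39.9999) (29.5066, 51.7399) (0, 45.2865) (0, 0) (7.0856, 0)]
8. shoelace: 1445.0773

Area of P4's cell: 1445.0773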